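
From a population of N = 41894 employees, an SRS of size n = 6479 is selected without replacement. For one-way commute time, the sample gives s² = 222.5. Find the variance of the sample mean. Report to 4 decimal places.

0.0290

Under SRS without replacement, Var(ȳ) = (1 − f)·s²/n with f = n/N = 6479/41894 = 0.15465222.
Var(ȳ) = (1 − 0.15465222)·222.5/6479 = 0.84534778·0.034341719 = 0.029030696.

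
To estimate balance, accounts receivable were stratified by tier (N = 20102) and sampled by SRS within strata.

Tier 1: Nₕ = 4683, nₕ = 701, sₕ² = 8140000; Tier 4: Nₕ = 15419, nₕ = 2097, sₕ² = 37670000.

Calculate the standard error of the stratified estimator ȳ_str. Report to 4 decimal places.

98.3230

Var(ȳ_str) = Σₕ Wₕ²(1 − fₕ)sₕ²/nₕ with Wₕ = Nₕ/N, N = 20102.
Tier 1: Wₕ = 0.23296189; term = 0.23296189²·(1 − 0.14969037)·8140000/701 = 535.86237.
Tier 4: Wₕ = 0.76703811; term = 0.76703811²·(1 − 0.13600104)·37670000/2097 = 9131.5456.
Sum = 9667.408.
SE = √(9667.408) = 98.3230.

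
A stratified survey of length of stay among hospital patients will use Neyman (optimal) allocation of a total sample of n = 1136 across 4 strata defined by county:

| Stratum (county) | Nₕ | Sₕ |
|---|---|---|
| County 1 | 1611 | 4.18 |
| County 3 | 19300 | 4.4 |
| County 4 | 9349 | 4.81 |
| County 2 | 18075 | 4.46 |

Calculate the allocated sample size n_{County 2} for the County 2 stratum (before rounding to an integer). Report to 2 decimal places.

Neyman allocation: nₕ = n·NₕSₕ / Σⱼ NⱼSⱼ.
Σ NⱼSⱼ = 1611·4.18 + 19300·4.4 + 9349·4.81 + 18075·4.46 = 217237.17.
n_{County 2} = 1136·18075·4.46 / 217237.17 = 421.56.

421.56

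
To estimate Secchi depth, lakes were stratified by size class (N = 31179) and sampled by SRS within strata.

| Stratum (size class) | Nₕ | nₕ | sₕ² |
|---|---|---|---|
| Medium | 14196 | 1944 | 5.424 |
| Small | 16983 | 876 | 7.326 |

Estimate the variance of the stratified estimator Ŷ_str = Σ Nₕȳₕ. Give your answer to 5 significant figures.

2.7729 × 10^6

Var(Ŷ_str) = Σₕ Nₕ²(1 − fₕ)sₕ²/nₕ.
Medium: 14196²·(1 − 1944/14196)·5.424/1944 = 485284.48.
Small: 16983²·(1 − 876/16983)·7.326/876 = 2.2876621 × 10^6.
Sum = 2.7729466 × 10^6.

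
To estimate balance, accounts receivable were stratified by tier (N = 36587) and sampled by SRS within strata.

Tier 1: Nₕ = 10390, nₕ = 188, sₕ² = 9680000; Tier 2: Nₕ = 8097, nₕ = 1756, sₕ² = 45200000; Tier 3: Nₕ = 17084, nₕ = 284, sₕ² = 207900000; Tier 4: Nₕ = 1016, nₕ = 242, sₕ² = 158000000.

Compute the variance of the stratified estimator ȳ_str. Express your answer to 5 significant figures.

Var(ȳ_str) = Σₕ Wₕ²(1 − fₕ)sₕ²/nₕ with Wₕ = Nₕ/N, N = 36587.
Tier 1: Wₕ = 0.28398065; term = 0.28398065²·(1 − 0.01809432)·9680000/188 = 4077.2259.
Tier 2: Wₕ = 0.22130811; term = 0.22130811²·(1 − 0.21687045)·45200000/1756 = 987.28426.
Tier 3: Wₕ = 0.46694181; term = 0.46694181²·(1 − 0.01662374)·207900000/284 = 156957.25.
Tier 4: Wₕ = 0.02776943; term = 0.02776943²·(1 − 0.23818898)·158000000/242 = 383.55071.
Sum = 162405.31.

162410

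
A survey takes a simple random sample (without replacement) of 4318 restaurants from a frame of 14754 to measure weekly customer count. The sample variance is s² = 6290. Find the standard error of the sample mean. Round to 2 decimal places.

Under SRS without replacement, Var(ȳ) = (1 − f)·s²/n with f = n/N = 4318/14754 = 0.29266640.
Var(ȳ) = (1 − 0.29266640)·6290/4318 = 0.70733360·1.4566929 = 1.0303678.
SE(ȳ) = √(1.0303678) = 1.02.

1.02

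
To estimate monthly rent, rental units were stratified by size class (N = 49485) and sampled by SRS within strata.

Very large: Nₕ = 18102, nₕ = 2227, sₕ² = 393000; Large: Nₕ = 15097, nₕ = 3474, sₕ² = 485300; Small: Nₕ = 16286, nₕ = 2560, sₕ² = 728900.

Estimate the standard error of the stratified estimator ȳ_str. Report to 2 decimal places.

7.53

Var(ȳ_str) = Σₕ Wₕ²(1 − fₕ)sₕ²/nₕ with Wₕ = Nₕ/N, N = 49485.
Very large: Wₕ = 0.36580782; term = 0.36580782²·(1 − 0.12302508)·393000/2227 = 20.709303.
Large: Wₕ = 0.30508235; term = 0.30508235²·(1 − 0.23011194)·485300/3474 = 10.010188.
Small: Wₕ = 0.32910983; term = 0.32910983²·(1 − 0.15719022)·728900/2560 = 25.991974.
Sum = 56.711465.
SE = √(56.711465) = 7.53.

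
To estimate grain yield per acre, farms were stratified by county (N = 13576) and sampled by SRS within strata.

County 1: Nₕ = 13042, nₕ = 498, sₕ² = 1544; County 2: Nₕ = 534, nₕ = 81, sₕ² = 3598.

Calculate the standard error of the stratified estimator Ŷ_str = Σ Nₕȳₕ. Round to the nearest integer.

22759

Var(Ŷ_str) = Σₕ Nₕ²(1 − fₕ)sₕ²/nₕ.
County 1: 13042²·(1 − 498/13042)·1544/498 = 5.0722213 × 10^8.
County 2: 534²·(1 − 81/534)·3598/81 = 1.0745227 × 10^7.
Sum = 5.1796736 × 10^8.
SE = √(5.1796736 × 10^8) = 22759.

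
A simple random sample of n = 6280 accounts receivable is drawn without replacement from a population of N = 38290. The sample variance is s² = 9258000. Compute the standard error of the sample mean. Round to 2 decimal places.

35.11

Under SRS without replacement, Var(ȳ) = (1 − f)·s²/n with f = n/N = 6280/38290 = 0.16401149.
Var(ȳ) = (1 − 0.16401149)·9258000/6280 = 0.83598851·1474.2038 = 1232.4175.
SE(ȳ) = √(1232.4175) = 35.11.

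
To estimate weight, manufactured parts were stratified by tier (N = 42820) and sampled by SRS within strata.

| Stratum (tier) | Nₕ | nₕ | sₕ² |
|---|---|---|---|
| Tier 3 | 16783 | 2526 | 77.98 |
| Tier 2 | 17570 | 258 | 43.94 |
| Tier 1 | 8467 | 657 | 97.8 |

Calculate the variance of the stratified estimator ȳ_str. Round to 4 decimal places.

Var(ȳ_str) = Σₕ Wₕ²(1 − fₕ)sₕ²/nₕ with Wₕ = Nₕ/N, N = 42820.
Tier 3: Wₕ = 0.39194302; term = 0.39194302²·(1 − 0.15050944)·77.98/2526 = 0.0040286014.
Tier 2: Wₕ = 0.41032228; term = 0.41032228²·(1 − 0.01468412)·43.94/258 = 0.028253095.
Tier 1: Wₕ = 0.19773470; term = 0.19773470²·(1 − 0.07759537)·97.8/657 = 0.0053685964.
Sum = 0.037650293.

0.0377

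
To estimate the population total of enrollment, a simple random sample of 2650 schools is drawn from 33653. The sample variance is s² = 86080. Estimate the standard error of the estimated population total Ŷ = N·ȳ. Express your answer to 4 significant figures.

Var(Ŷ) = N²·Var(ȳ) = N²·(1 − n/N)·s²/n.
f = 2650/33653 = 0.07874484; Var(ȳ) = 0.92125516·86080/2650 = 29.925149.
Var(Ŷ) = 33653² · 29.925149 = 3.3890962 × 10^10.
SE(Ŷ) = √(3.3890962 × 10^10) = 184100.

184100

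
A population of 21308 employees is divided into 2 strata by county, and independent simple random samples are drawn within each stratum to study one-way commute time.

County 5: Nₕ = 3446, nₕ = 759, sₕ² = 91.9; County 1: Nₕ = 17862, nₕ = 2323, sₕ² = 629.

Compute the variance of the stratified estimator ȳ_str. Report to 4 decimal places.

Var(ȳ_str) = Σₕ Wₕ²(1 − fₕ)sₕ²/nₕ with Wₕ = Nₕ/N, N = 21308.
County 5: Wₕ = 0.16172330; term = 0.16172330²·(1 − 0.22025537)·91.9/759 = 0.0024692855.
County 1: Wₕ = 0.83827670; term = 0.83827670²·(1 − 0.13005263)·629/2323 = 0.16552714.
Sum = 0.16799643.

0.1680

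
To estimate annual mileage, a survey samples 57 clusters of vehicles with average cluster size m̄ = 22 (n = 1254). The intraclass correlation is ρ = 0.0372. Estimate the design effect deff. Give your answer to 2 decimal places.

deff = 1 + (22 − 1)·0.0372 = 1 + 0.7812 = 1.7812.

1.78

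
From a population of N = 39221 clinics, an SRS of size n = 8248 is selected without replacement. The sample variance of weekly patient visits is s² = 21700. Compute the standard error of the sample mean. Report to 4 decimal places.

1.4414

Under SRS without replacement, Var(ȳ) = (1 − f)·s²/n with f = n/N = 8248/39221 = 0.21029550.
Var(ȳ) = (1 − 0.21029550)·21700/8248 = 0.78970450·2.6309408 = 2.0776658.
SE(ȳ) = √(2.0776658) = 1.4414.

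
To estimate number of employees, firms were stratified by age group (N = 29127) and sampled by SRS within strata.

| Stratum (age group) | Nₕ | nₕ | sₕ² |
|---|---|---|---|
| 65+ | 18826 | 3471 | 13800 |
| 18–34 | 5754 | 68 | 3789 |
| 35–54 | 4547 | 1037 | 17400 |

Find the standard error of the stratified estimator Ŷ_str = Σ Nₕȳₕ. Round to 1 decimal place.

Var(Ŷ_str) = Σₕ Nₕ²(1 − fₕ)sₕ²/nₕ.
65+: 18826²·(1 − 3471/18826)·13800/3471 = 1.1492972 × 10^9.
18–34: 5754²·(1 − 68/5754)·3789/68 = 1.8230241 × 10^9.
35–54: 4547²·(1 − 1037/4547)·17400/1037 = 2.6779506 × 10^8.
Sum = 3.2401164 × 10^9.
SE = √(3.2401164 × 10^9) = 56922.0.

56922.0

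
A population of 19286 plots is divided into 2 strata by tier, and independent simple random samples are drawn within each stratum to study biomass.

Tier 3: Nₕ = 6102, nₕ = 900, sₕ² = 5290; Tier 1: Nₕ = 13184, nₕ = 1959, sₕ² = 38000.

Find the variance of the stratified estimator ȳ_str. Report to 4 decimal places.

8.2195

Var(ȳ_str) = Σₕ Wₕ²(1 − fₕ)sₕ²/nₕ with Wₕ = Nₕ/N, N = 19286.
Tier 3: Wₕ = 0.31639531; term = 0.31639531²·(1 − 0.14749263)·5290/900 = 0.50161601.
Tier 1: Wₕ = 0.68360469; term = 0.68360469²·(1 − 0.14858920)·38000/1959 = 7.7178864.
Sum = 8.2195024.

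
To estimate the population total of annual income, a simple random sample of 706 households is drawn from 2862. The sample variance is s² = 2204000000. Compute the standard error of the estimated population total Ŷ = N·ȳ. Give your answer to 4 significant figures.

4.389 × 10^6

Var(Ŷ) = N²·Var(ȳ) = N²·(1 − n/N)·s²/n.
f = 706/2862 = 0.24668064; Var(ȳ) = 0.75331936·2204000000/706 = 2.3517222 × 10^6.
Var(Ŷ) = 2862² · (2.3517222 × 10^6) = 1.926306 × 10^13.
SE(Ŷ) = √(1.926306 × 10^13) = 4.389 × 10^6.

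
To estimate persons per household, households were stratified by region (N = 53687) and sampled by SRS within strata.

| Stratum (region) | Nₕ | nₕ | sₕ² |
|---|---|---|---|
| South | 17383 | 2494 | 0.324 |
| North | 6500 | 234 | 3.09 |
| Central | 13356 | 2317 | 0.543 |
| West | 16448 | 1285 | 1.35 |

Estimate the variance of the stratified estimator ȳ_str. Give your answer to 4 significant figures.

3.012 × 10^-4

Var(ȳ_str) = Σₕ Wₕ²(1 − fₕ)sₕ²/nₕ with Wₕ = Nₕ/N, N = 53687.
South: Wₕ = 0.32378416; term = 0.32378416²·(1 − 0.14347351)·0.324/2494 = 1.1665425 × 10^-5.
North: Wₕ = 0.12107214; term = 0.12107214²·(1 − 0.03600000)·3.09/234 = 1.8659848 × 10^-4.
Central: Wₕ = 0.24877531; term = 0.24877531²·(1 − 0.17348008)·0.543/2317 = 1.198786 × 10^-5.
West: Wₕ = 0.30636839; term = 0.30636839²·(1 − 0.07812500)·1.35/1285 = 9.0905592 × 10^-5.
Sum = 3.0115736 × 10^-4.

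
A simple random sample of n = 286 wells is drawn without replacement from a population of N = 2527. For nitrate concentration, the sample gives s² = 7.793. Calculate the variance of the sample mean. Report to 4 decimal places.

Under SRS without replacement, Var(ȳ) = (1 − f)·s²/n with f = n/N = 286/2527 = 0.11317768.
Var(ȳ) = (1 − 0.11317768)·7.793/286 = 0.88682232·0.027248252 = 0.024164358.

0.0242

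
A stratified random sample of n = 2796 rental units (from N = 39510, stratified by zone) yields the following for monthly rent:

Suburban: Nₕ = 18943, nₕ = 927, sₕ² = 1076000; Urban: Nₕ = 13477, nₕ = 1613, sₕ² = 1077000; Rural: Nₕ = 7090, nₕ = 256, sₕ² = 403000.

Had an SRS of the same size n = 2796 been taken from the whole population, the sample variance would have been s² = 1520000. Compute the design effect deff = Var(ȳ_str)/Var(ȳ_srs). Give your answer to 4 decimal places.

0.7344

Var(ȳ_str) = Σ Wₕ²(1−fₕ)sₕ²/nₕ with Wₕ = Nₕ/39510:
  Suburban: (18943/39510)²·(1−927/18943)·1076000/927 = 253.76143
  Urban: (13477/39510)²·(1−1613/13477)·1077000/1613 = 68.389849
  Rural: (7090/39510)²·(1−256/7090)·403000/256 = 48.862112
  → Var(ȳ_str) = 371.01339.
Var(ȳ_srs) = (1 − 2796/39510)·1520000/2796 = 505.16249.
deff = 371.01339 / 505.16249 = 0.7344.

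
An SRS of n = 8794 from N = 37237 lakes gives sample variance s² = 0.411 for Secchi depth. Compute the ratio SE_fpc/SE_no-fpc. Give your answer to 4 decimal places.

f = n/N = 8794/37237 = 0.23616296.
SE_no-fpc = √(s²/n) = 0.0068364034; SE_fpc = √((1−f)s²/n) = 0.0059748642.
Ratio = √(1−f) = 0.87397771.

0.8740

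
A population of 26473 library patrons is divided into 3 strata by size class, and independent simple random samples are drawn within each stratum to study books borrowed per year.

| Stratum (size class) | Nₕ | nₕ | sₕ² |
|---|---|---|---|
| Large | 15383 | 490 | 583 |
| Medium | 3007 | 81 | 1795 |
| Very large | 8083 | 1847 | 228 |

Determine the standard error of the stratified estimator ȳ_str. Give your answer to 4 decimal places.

Var(ȳ_str) = Σₕ Wₕ²(1 − fₕ)sₕ²/nₕ with Wₕ = Nₕ/N, N = 26473.
Large: Wₕ = 0.58108261; term = 0.58108261²·(1 − 0.03185334)·583/490 = 0.38894607.
Medium: Wₕ = 0.11358743; term = 0.11358743²·(1 − 0.02693715)·1795/81 = 0.27821521.
Very large: Wₕ = 0.30532996; term = 0.30532996²·(1 − 0.22850427)·228/1847 = 0.0088785147.
Sum = 0.67603979.
SE = √(0.67603979) = 0.8222.

0.8222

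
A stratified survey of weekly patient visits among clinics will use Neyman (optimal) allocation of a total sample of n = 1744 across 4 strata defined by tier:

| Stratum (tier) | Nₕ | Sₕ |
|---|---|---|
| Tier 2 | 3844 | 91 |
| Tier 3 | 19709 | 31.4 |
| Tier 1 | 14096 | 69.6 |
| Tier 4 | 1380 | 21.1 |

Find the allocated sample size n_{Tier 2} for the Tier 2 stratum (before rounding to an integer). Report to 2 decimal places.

Neyman allocation: nₕ = n·NₕSₕ / Σⱼ NⱼSⱼ.
Σ NⱼSⱼ = 3844·91 + 19709·31.4 + 14096·69.6 + 1380·21.1 = 1.9788662 × 10^6.
n_{Tier 2} = 1744·3844·91 / (1.9788662 × 10^6) = 308.29.

308.29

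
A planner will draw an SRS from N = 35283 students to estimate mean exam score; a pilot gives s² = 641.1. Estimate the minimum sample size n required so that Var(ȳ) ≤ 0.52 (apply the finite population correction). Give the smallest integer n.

1192

Without fpc, n₀ = s²/D = 641.1/0.52 = 1232.8846.
With fpc, (1 − n/N)·s²/n ≤ D requires n ≥ n₀/(1 + n₀/N) = 1232.8846/(1 + 1232.8846/35283) = 1191.2588.
Rounding up, n = 1192.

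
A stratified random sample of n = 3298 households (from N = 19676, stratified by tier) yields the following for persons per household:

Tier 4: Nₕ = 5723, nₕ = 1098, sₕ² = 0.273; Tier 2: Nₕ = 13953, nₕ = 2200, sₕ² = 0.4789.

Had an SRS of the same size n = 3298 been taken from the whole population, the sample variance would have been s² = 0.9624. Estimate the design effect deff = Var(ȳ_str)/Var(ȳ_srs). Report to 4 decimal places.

Var(ȳ_str) = Σ Wₕ²(1−fₕ)sₕ²/nₕ with Wₕ = Nₕ/19676:
  Tier 4: (5723/19676)²·(1−1098/5723)·0.273/1098 = 1.6998953 × 10^-5
  Tier 2: (13953/19676)²·(1−2200/13953)·0.4789/2200 = 9.2207205 × 10^-5
  → Var(ȳ_str) = 1.0920616 × 10^-4.
Var(ȳ_srs) = (1 − 3298/19676)·0.9624/3298 = 2.4290084 × 10^-4.
deff = (1.0920616 × 10^-4) / (2.4290084 × 10^-4) = 0.4496.

0.4496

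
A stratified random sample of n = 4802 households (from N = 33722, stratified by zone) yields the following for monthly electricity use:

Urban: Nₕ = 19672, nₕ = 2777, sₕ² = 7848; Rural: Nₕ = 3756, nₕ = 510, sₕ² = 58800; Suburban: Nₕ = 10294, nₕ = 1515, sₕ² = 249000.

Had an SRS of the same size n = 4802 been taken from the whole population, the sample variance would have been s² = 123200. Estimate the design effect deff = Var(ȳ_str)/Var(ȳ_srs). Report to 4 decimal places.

Var(ȳ_str) = Σ Wₕ²(1−fₕ)sₕ²/nₕ with Wₕ = Nₕ/33722:
  Urban: (19672/33722)²·(1−2777/19672)·7848/2777 = 0.82596792
  Rural: (3756/33722)²·(1−510/3756)·58800/510 = 1.2361028
  Suburban: (10294/33722)²·(1−1515/10294)·249000/1515 = 13.061386
  → Var(ȳ_str) = 15.123457.
Var(ȳ_srs) = (1 − 4802/33722)·123200/4802 = 22.002575.
deff = 15.123457 / 22.002575 = 0.6873.

0.6873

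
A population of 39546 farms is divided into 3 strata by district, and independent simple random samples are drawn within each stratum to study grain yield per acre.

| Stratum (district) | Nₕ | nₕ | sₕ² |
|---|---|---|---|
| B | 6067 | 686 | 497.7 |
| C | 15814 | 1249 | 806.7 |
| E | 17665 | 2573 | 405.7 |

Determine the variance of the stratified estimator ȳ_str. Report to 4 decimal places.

Var(ȳ_str) = Σₕ Wₕ²(1 − fₕ)sₕ²/nₕ with Wₕ = Nₕ/N, N = 39546.
B: Wₕ = 0.15341627; term = 0.15341627²·(1 − 0.11307071)·497.7/686 = 0.015145213.
C: Wₕ = 0.39988874; term = 0.39988874²·(1 − 0.07898065)·806.7/1249 = 0.095125449.
E: Wₕ = 0.44669499; term = 0.44669499²·(1 − 0.14565525)·405.7/2573 = 0.02687946.
Sum = 0.13715012.

0.1372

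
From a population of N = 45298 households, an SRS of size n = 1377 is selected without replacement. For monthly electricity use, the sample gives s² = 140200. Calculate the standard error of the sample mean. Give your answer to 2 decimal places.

9.94

Under SRS without replacement, Var(ȳ) = (1 − f)·s²/n with f = n/N = 1377/45298 = 0.03039869.
Var(ȳ) = (1 − 0.03039869)·140200/1377 = 0.96960131·101.81554 = 98.720482.
SE(ȳ) = √(98.720482) = 9.94.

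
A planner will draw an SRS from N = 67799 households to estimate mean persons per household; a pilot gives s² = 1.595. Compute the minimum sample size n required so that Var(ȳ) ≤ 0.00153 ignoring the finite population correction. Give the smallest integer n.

1043

Without fpc, n₀ = s²/D = 1.595/0.00153 = 1042.4837.
Rounding up, n = 1043.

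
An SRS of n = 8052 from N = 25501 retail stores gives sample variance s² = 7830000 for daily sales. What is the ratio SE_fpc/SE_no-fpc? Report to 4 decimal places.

0.8272

f = n/N = 8052/25501 = 0.31575232.
SE_no-fpc = √(s²/n) = 31.183797; SE_fpc = √((1−f)s²/n) = 25.795008.
Ratio = √(1−f) = 0.82719265.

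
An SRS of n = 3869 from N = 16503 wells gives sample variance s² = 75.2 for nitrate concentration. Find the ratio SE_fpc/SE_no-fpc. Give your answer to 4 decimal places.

f = n/N = 3869/16503 = 0.23444222.
SE_no-fpc = √(s²/n) = 0.13941502; SE_fpc = √((1−f)s²/n) = 0.12198278.
Ratio = √(1−f) = 0.87496159.

0.8750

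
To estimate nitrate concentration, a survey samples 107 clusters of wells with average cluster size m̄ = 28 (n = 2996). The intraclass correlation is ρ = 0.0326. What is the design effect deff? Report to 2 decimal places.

deff = 1 + (28 − 1)·0.0326 = 1 + 0.8802 = 1.8802.

1.88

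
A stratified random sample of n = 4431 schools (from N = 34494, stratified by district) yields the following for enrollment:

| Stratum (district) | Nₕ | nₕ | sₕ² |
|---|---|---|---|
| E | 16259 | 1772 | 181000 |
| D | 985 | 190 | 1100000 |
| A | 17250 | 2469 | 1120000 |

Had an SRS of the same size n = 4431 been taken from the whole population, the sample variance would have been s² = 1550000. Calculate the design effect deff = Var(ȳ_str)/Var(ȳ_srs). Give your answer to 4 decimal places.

0.3977

Var(ȳ_str) = Σ Wₕ²(1−fₕ)sₕ²/nₕ with Wₕ = Nₕ/34494:
  E: (16259/34494)²·(1−1772/16259)·181000/1772 = 20.220879
  D: (985/34494)²·(1−190/985)·1100000/190 = 3.8102663
  A: (17250/34494)²·(1−2469/17250)·1120000/2469 = 97.208162
  → Var(ȳ_str) = 121.23931.
Var(ȳ_srs) = (1 − 4431/34494)·1550000/4431 = 304.87282.
deff = 121.23931 / 304.87282 = 0.3977.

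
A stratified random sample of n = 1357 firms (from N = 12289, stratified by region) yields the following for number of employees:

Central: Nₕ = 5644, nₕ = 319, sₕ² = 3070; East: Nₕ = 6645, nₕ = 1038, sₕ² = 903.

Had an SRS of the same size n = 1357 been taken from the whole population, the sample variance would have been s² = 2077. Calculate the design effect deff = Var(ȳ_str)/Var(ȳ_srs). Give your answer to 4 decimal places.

1.5643

Var(ȳ_str) = Σ Wₕ²(1−fₕ)sₕ²/nₕ with Wₕ = Nₕ/12289:
  Central: (5644/12289)²·(1−319/5644)·3070/319 = 1.9152313
  East: (6645/12289)²·(1−1038/6645)·903/1038 = 0.21462626
  → Var(ȳ_str) = 2.1298576.
Var(ȳ_srs) = (1 − 1357/12289)·2077/1357 = 1.3615692.
deff = 2.1298576 / 1.3615692 = 1.5643.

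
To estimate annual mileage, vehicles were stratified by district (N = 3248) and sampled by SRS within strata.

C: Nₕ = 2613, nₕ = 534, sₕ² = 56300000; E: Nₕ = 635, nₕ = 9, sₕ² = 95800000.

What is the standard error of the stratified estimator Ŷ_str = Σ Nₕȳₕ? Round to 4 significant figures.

2.192 × 10^6

Var(Ŷ_str) = Σₕ Nₕ²(1 − fₕ)sₕ²/nₕ.
C: 2613²·(1 − 534/2613)·56300000/534 = 5.7274464 × 10^11.
E: 635²·(1 − 9/635)·95800000/9 = 4.2312731 × 10^12.
Sum = 4.8040177 × 10^12.
SE = √(4.8040177 × 10^12) = 2.192 × 10^6.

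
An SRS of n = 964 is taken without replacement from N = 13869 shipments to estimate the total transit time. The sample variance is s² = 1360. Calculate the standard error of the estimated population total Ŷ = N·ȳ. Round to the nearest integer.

15890

Var(Ŷ) = N²·Var(ȳ) = N²·(1 − n/N)·s²/n.
f = 964/13869 = 0.06950753; Var(ȳ) = 0.93049247·1360/964 = 1.312728.
Var(Ŷ) = 13869² · 1.312728 = 2.5250213 × 10^8.
SE(Ŷ) = √(2.5250213 × 10^8) = 15890.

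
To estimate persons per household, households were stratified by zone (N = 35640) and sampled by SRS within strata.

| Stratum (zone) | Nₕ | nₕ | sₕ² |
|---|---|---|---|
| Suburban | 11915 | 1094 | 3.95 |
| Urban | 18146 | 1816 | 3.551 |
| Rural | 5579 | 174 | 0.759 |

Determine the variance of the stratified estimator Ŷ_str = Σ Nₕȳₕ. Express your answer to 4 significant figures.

1.176 × 10^6

Var(Ŷ_str) = Σₕ Nₕ²(1 − fₕ)sₕ²/nₕ.
Suburban: 11915²·(1 − 1094/11915)·3.95/1094 = 465523.08.
Urban: 18146²·(1 − 1816/18146)·3.551/1816 = 579431.26.
Rural: 5579²·(1 − 174/5579)·0.759/174 = 131535.99.
Sum = 1.1764903 × 10^6.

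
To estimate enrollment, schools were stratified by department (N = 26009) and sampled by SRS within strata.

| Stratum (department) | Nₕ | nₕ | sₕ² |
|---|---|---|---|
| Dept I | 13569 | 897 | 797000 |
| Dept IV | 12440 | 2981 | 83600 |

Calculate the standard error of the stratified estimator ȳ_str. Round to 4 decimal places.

15.1896

Var(ȳ_str) = Σₕ Wₕ²(1 − fₕ)sₕ²/nₕ with Wₕ = Nₕ/N, N = 26009.
Dept I: Wₕ = 0.52170403; term = 0.52170403²·(1 − 0.06610657)·797000/897 = 225.84557.
Dept IV: Wₕ = 0.47829597; term = 0.47829597²·(1 − 0.23963023)·83600/2981 = 4.8782337.
Sum = 230.7238.
SE = √(230.7238) = 15.1896.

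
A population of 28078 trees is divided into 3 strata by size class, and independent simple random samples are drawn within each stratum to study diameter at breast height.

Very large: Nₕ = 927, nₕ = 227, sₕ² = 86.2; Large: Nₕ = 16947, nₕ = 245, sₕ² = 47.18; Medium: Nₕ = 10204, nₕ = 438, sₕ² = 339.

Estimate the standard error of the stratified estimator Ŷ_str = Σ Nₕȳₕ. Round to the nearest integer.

11484

Var(Ŷ_str) = Σₕ Nₕ²(1 − fₕ)sₕ²/nₕ.
Very large: 927²·(1 − 227/927)·86.2/227 = 246410.48.
Large: 16947²·(1 − 245/16947)·47.18/245 = 5.4507111 × 10^7.
Medium: 10204²·(1 − 438/10204)·339/438 = 7.7128122 × 10^7.
Sum = 1.3188164 × 10^8.
SE = √(1.3188164 × 10^8) = 11484.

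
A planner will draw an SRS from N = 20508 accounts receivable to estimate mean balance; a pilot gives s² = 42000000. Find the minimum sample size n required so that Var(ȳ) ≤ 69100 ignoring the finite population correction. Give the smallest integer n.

Without fpc, n₀ = s²/D = 42000000/69100 = 607.8148.
Rounding up, n = 608.

608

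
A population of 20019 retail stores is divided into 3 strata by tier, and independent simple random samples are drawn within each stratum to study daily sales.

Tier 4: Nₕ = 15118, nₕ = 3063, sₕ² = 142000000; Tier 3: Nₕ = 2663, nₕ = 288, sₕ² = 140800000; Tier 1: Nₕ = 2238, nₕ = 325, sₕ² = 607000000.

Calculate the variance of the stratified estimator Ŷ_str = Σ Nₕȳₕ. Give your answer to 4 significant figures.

Var(Ŷ_str) = Σₕ Nₕ²(1 − fₕ)sₕ²/nₕ.
Tier 4: 15118²·(1 − 3063/15118)·142000000/3063 = 8.4489532 × 10^12.
Tier 3: 2663²·(1 − 288/2663)·140800000/288 = 3.0920389 × 10^12.
Tier 1: 2238²·(1 − 325/2238)·607000000/325 = 7.9961399 × 10^12.
Sum = 1.9537132 × 10^13.

1.954 × 10^13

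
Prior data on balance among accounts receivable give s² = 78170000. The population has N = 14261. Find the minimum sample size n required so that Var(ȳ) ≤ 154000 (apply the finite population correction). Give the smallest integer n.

491

Without fpc, n₀ = s²/D = 78170000/154000 = 507.5974.
With fpc, (1 − n/N)·s²/n ≤ D requires n ≥ n₀/(1 + n₀/N) = 507.5974/(1 + 507.5974/14261) = 490.1513.
Rounding up, n = 491.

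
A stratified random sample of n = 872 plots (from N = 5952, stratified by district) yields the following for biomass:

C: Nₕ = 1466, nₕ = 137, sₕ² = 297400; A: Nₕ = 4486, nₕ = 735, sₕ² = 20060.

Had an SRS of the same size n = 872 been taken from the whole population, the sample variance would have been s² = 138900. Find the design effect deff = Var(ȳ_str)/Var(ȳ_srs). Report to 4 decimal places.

Var(ȳ_str) = Σ Wₕ²(1−fₕ)sₕ²/nₕ with Wₕ = Nₕ/5952:
  C: (1466/5952)²·(1−137/1466)·297400/137 = 119.38603
  A: (4486/5952)²·(1−735/4486)·20060/735 = 12.963554
  → Var(ȳ_str) = 132.34958.
Var(ȳ_srs) = (1 − 872/5952)·138900/872 = 135.9523.
deff = 132.34958 / 135.9523 = 0.9735.

0.9735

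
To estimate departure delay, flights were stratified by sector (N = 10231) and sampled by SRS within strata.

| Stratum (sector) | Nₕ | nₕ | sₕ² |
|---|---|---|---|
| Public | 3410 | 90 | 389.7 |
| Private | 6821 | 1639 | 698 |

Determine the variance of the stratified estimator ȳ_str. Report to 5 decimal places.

0.61213

Var(ȳ_str) = Σₕ Wₕ²(1 − fₕ)sₕ²/nₕ with Wₕ = Nₕ/N, N = 10231.
Public: Wₕ = 0.33330075; term = 0.33330075²·(1 − 0.02639296)·389.7/90 = 0.4683216.
Private: Wₕ = 0.66669925; term = 0.66669925²·(1 − 0.24028735)·698/1639 = 0.1438089.
Sum = 0.6121305.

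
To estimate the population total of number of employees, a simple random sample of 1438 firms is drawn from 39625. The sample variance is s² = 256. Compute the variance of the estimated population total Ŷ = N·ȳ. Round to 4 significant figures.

2.694 × 10^8

Var(Ŷ) = N²·Var(ȳ) = N²·(1 − n/N)·s²/n.
f = 1438/39625 = 0.03629022; Var(ȳ) = 0.96370978·256/1438 = 0.17156447.
Var(Ŷ) = 39625² · 0.17156447 = 2.6938034 × 10^8.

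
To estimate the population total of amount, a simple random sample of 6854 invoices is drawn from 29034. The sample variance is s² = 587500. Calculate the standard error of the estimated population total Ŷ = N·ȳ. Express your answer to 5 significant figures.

Var(Ŷ) = N²·Var(ȳ) = N²·(1 − n/N)·s²/n.
f = 6854/29034 = 0.23606806; Var(ȳ) = 0.76393194·587500/6854 = 65.481473.
Var(Ŷ) = 29034² · 65.481473 = 5.5199124 × 10^10.
SE(Ŷ) = √(5.5199124 × 10^10) = 234940.

234940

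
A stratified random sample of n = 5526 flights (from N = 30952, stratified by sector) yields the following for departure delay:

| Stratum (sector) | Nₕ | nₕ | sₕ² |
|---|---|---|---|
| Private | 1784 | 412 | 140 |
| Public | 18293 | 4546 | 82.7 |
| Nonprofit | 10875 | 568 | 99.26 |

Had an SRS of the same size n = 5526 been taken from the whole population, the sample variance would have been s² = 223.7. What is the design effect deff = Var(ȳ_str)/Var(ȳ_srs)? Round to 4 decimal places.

0.7845

Var(ȳ_str) = Σ Wₕ²(1−fₕ)sₕ²/nₕ with Wₕ = Nₕ/30952:
  Private: (1784/30952)²·(1−412/1784)·140/412 = 8.6816515 × 10^-4
  Public: (18293/30952)²·(1−4546/18293)·82.7/4546 = 0.0047751994
  Nonprofit: (10875/30952)²·(1−568/10875)·99.26/568 = 0.020446079
  → Var(ȳ_str) = 0.026089444.
Var(ȳ_srs) = (1 − 5526/30952)·223.7/5526 = 0.033254041.
deff = 0.026089444 / 0.033254041 = 0.7845.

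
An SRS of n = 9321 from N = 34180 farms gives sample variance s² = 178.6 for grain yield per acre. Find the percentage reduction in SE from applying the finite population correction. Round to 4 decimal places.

14.7183

f = n/N = 9321/34180 = 0.27270334.
SE_no-fpc = √(s²/n) = 0.13842339; SE_fpc = √((1−f)s²/n) = 0.1180498.
Ratio = √(1−f) = 0.85281690. Reduction = 100·(1 − 0.85281690) = 14.7183%.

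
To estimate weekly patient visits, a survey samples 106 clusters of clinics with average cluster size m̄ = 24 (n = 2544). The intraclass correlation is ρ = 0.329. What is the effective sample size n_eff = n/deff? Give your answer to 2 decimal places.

deff = 1 + (24 − 1)·0.329 = 1 + 7.567 = 8.567.
n_eff = 2544 / 8.567 = 296.95.

296.95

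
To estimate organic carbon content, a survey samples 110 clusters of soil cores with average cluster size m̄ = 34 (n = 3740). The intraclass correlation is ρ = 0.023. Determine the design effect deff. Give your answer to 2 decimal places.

1.76

deff = 1 + (34 − 1)·0.023 = 1 + 0.759 = 1.759.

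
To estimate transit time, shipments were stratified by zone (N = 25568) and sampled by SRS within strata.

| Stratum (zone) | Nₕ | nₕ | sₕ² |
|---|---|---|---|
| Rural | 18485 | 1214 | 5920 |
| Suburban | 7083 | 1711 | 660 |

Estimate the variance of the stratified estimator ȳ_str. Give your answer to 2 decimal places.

2.40

Var(ȳ_str) = Σₕ Wₕ²(1 − fₕ)sₕ²/nₕ with Wₕ = Nₕ/N, N = 25568.
Rural: Wₕ = 0.72297403; term = 0.72297403²·(1 − 0.06567487)·5920/1214 = 2.3814773.
Suburban: Wₕ = 0.27702597; term = 0.27702597²·(1 − 0.24156431)·660/1711 = 0.022451929.
Sum = 2.4039292.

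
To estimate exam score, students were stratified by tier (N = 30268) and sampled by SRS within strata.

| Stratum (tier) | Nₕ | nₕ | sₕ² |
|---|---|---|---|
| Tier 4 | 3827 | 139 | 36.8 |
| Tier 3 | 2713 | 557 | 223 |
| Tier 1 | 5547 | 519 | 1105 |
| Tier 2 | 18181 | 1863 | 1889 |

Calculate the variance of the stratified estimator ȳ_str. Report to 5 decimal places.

0.39980

Var(ȳ_str) = Σₕ Wₕ²(1 − fₕ)sₕ²/nₕ with Wₕ = Nₕ/N, N = 30268.
Tier 4: Wₕ = 0.12643716; term = 0.12643716²·(1 − 0.03632088)·36.8/139 = 0.0040786359.
Tier 3: Wₕ = 0.08963262; term = 0.08963262²·(1 − 0.20530778)·223/557 = 0.0025561172.
Tier 1: Wₕ = 0.18326285; term = 0.18326285²·(1 − 0.09356409)·1105/519 = 0.064815803.
Tier 2: Wₕ = 0.60066737; term = 0.60066737²·(1 − 0.10246961)·1889/1863 = 0.32834949.
Sum = 0.39980005.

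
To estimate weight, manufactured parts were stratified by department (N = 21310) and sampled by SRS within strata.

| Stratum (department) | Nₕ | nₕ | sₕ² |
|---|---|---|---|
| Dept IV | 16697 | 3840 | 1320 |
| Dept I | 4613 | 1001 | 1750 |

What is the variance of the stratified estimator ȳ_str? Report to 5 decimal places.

Var(ȳ_str) = Σₕ Wₕ²(1 − fₕ)sₕ²/nₕ with Wₕ = Nₕ/N, N = 21310.
Dept IV: Wₕ = 0.78352886; term = 0.78352886²·(1 − 0.22998143)·1320/3840 = 0.1625002.
Dept I: Wₕ = 0.21647114; term = 0.21647114²·(1 − 0.21699545)·1750/1001 = 0.064145806.
Sum = 0.22664601.

0.22665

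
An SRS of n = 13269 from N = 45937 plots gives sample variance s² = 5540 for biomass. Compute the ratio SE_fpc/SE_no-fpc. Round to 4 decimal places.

f = n/N = 13269/45937 = 0.28885212.
SE_no-fpc = √(s²/n) = 0.64615363; SE_fpc = √((1−f)s²/n) = 0.54489867.
Ratio = √(1−f) = 0.84329584.

0.8433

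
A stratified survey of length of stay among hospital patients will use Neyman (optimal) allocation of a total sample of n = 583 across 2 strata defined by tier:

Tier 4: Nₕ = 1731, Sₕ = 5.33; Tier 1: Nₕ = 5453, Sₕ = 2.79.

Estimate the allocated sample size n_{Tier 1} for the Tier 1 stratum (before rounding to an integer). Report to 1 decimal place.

362.9

Neyman allocation: nₕ = n·NₕSₕ / Σⱼ NⱼSⱼ.
Σ NⱼSⱼ = 1731·5.33 + 5453·2.79 = 24440.1.
n_{Tier 1} = 583·5453·2.79 / 24440.1 = 362.9.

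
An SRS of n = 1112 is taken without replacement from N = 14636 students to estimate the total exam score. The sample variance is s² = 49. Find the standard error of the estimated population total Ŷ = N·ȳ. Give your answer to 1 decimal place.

Var(Ŷ) = N²·Var(ȳ) = N²·(1 − n/N)·s²/n.
f = 1112/14636 = 0.07597704; Var(ȳ) = 0.92402296·49/1112 = 0.040716839.
Var(Ŷ) = 14636² · 0.040716839 = 8.7220557 × 10^6.
SE(Ŷ) = √(8.7220557 × 10^6) = 2953.3.

2953.3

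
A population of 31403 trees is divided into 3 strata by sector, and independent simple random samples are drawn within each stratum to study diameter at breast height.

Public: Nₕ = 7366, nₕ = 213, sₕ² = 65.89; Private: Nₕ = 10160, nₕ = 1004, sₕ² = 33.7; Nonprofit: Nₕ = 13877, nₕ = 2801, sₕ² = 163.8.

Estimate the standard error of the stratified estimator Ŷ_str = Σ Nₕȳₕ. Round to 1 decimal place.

5330.1

Var(Ŷ_str) = Σₕ Nₕ²(1 − fₕ)sₕ²/nₕ.
Public: 7366²·(1 − 213/7366)·65.89/213 = 1.6298958 × 10^7.
Private: 10160²·(1 − 1004/10160)·33.7/1004 = 3.1224513 × 10^6.
Nonprofit: 13877²·(1 − 2801/13877)·163.8/2801 = 8.9883365 × 10^6.
Sum = 2.8409746 × 10^7.
SE = √(2.8409746 × 10^7) = 5330.1.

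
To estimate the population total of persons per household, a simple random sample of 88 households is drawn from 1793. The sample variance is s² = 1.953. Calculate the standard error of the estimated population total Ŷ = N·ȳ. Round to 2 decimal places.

260.47

Var(Ŷ) = N²·Var(ȳ) = N²·(1 − n/N)·s²/n.
f = 88/1793 = 0.04907975; Var(ȳ) = 0.95092025·1.953/88 = 0.021103946.
Var(Ŷ) = 1793² · 0.021103946 = 67846.
SE(Ŷ) = √(67846) = 260.47.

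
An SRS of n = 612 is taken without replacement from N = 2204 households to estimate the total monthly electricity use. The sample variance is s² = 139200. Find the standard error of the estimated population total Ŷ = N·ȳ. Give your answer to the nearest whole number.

Var(Ŷ) = N²·Var(ȳ) = N²·(1 − n/N)·s²/n.
f = 612/2204 = 0.27767695; Var(ȳ) = 0.72232305·139200/612 = 164.29309.
Var(Ŷ) = 2204² · 164.29309 = 7.9807274 × 10^8.
SE(Ŷ) = √(7.9807274 × 10^8) = 28250.

28250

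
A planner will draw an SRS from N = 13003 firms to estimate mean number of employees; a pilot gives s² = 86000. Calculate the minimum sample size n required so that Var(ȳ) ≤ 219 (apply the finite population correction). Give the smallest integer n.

Without fpc, n₀ = s²/D = 86000/219 = 392.6941.
With fpc, (1 − n/N)·s²/n ≤ D requires n ≥ n₀/(1 + n₀/N) = 392.6941/(1 + 392.6941/13003) = 381.1823.
Rounding up, n = 382.

382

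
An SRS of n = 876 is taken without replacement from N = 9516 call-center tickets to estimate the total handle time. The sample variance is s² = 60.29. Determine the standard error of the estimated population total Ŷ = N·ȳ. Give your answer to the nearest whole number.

2379

Var(Ŷ) = N²·Var(ȳ) = N²·(1 − n/N)·s²/n.
f = 876/9516 = 0.09205549; Var(ȳ) = 0.90794451·60.29/876 = 0.062488556.
Var(Ŷ) = 9516² · 0.062488556 = 5.6586047 × 10^6.
SE(Ŷ) = √(5.6586047 × 10^6) = 2379.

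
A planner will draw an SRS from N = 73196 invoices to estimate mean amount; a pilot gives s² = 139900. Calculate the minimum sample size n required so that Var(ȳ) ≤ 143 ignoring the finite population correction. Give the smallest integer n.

Without fpc, n₀ = s²/D = 139900/143 = 978.3217.
Rounding up, n = 979.

979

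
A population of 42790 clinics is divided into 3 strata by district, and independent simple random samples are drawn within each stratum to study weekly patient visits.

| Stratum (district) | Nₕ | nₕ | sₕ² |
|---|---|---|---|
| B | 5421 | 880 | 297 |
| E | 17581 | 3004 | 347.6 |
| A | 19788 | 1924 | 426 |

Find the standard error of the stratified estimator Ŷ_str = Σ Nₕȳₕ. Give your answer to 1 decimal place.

Var(Ŷ_str) = Σₕ Nₕ²(1 − fₕ)sₕ²/nₕ.
B: 5421²·(1 − 880/5421)·297/880 = 8.3081568 × 10^6.
E: 17581²·(1 − 3004/17581)·347.6/3004 = 2.9654566 × 10^7.
A: 19788²·(1 − 1924/19788)·426/1924 = 7.8268163 × 10^7.
Sum = 1.1623089 × 10^8.
SE = √(1.1623089 × 10^8) = 10781.0.

10781.0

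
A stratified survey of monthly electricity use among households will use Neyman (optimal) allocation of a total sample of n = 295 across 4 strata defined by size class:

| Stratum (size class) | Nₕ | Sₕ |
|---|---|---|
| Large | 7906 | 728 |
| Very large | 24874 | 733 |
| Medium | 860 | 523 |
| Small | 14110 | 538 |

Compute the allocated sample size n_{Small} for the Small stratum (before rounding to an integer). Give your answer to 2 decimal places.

69.92

Neyman allocation: nₕ = n·NₕSₕ / Σⱼ NⱼSⱼ.
Σ NⱼSⱼ = 7906·728 + 24874·733 + 860·523 + 14110·538 = 3.202917 × 10^7.
n_{Small} = 295·14110·538 / (3.202917 × 10^7) = 69.92.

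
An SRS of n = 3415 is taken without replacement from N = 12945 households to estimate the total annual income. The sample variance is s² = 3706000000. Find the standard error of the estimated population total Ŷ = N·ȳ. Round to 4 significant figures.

Var(Ŷ) = N²·Var(ȳ) = N²·(1 − n/N)·s²/n.
f = 3415/12945 = 0.26380842; Var(ȳ) = 0.73619158·3706000000/3415 = 798924.16.
Var(Ŷ) = 12945² · 798924.16 = 1.3387814 × 10^14.
SE(Ŷ) = √(1.3387814 × 10^14) = 1.157 × 10^7.

1.157 × 10^7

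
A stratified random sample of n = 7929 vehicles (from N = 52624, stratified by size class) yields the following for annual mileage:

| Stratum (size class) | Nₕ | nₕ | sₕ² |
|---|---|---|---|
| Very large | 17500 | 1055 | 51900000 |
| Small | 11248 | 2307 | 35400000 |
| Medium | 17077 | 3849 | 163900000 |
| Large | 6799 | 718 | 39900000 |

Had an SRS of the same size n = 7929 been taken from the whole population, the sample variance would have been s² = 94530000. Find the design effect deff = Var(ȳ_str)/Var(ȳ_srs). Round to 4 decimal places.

Var(ȳ_str) = Σ Wₕ²(1−fₕ)sₕ²/nₕ with Wₕ = Nₕ/52624:
  Very large: (17500/52624)²·(1−1055/17500)·51900000/1055 = 5112.3327
  Small: (11248/52624)²·(1−2307/11248)·35400000/2307 = 557.24908
  Medium: (17077/52624)²·(1−3849/17077)·163900000/3849 = 3473.5143
  Large: (6799/52624)²·(1−718/6799)·39900000/718 = 829.66121
  → Var(ȳ_str) = 9972.7573.
Var(ȳ_srs) = (1 − 7929/52624)·94530000/7929 = 10125.73.
deff = 9972.7573 / 10125.73 = 0.9849.

0.9849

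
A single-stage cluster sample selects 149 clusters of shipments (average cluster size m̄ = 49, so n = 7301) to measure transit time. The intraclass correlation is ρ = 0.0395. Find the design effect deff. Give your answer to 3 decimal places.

2.896

deff = 1 + (49 − 1)·0.0395 = 1 + 1.896 = 2.896.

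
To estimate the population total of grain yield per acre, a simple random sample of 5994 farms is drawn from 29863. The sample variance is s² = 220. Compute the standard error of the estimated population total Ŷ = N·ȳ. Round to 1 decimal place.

Var(Ŷ) = N²·Var(ȳ) = N²·(1 − n/N)·s²/n.
f = 5994/29863 = 0.20071661; Var(ȳ) = 0.79928339·220/5994 = 0.029336394.
Var(Ŷ) = 29863² · 0.029336394 = 2.616216 × 10^7.
SE(Ŷ) = √(2.616216 × 10^7) = 5114.9.

5114.9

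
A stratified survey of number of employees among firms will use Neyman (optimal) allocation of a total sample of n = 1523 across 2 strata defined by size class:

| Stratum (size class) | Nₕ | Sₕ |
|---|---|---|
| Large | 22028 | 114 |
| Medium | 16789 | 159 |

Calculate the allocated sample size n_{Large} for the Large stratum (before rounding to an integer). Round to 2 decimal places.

738.24

Neyman allocation: nₕ = n·NₕSₕ / Σⱼ NⱼSⱼ.
Σ NⱼSⱼ = 22028·114 + 16789·159 = 5.180643 × 10^6.
n_{Large} = 1523·22028·114 / (5.180643 × 10^6) = 738.24.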